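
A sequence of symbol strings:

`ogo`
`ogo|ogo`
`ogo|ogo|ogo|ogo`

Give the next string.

Every step duplicates the string with '|' between the halves.
One more doubling of ogo|ogo|ogo|ogo gives the answer.

ogo|ogo|ogo|ogo|ogo|ogo|ogo|ogo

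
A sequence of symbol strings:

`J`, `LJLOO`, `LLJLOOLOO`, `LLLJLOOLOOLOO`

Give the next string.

Each term wraps the previous one in L on the left and LOO on the right.
Applying this once more to LLLJLOOLOOLOO:

LLLLJLOOLOOLOOLOO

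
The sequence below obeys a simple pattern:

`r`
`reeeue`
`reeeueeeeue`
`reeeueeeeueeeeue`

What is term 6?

Each term is the previous one with eeeue appended.
From reeeueeeeueeeeue, 2 further steps: reeeueeeeueeeeue → reeeueeeeueeeeueeeeue → (answer).

reeeueeeeueeeeueeeeueeeeue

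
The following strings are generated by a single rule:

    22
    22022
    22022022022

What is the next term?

s(k+1) = s(k)·0·s(k) — each term doubles the last with '0' between the halves.
Doubling 22022022022 with '0' between the halves:

22022022022022022022022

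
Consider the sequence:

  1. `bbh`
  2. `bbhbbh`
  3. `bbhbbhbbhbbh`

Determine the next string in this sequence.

bbhbbhbbhbbhbbhbbhbbhbbh

s(k+1) = s(k)·s(k) — each term doubles the last.
So the next term is two copies of bbhbbhbbhbbh.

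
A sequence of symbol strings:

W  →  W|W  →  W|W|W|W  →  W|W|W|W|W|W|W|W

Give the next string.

W|W|W|W|W|W|W|W|W|W|W|W|W|W|W|W

Each string is two copies of the previous one joined by '|'.
So the next term is two copies of W|W|W|W|W|W|W|W with '|' between the halves.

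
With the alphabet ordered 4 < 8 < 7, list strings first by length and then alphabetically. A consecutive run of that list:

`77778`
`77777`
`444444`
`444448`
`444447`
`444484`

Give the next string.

Find the rightmost character of 444484 below 7, bump it to the next letter, and reset everything to its right to 4.

444488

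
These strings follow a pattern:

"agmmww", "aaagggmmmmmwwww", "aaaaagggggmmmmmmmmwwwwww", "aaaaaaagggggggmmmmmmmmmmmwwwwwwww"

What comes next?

aaaaaaaaagggggggggmmmmmmmmmmmmmmwwwwwwwwww

The n-th term is 2n-1 a's then 2n-1 g's then 3n-1 m's then 2n w's (n = 1, 2, …).
For the next term, n = 5, so the run lengths are 9, 9, 14, 10.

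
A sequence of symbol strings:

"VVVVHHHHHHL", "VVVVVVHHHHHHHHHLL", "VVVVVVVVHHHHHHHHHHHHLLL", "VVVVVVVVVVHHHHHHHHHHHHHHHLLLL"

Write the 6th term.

VVVVVVVVVVVVVVHHHHHHHHHHHHHHHHHHHHHLLLLLL

Term n consists of 2n V's, followed by 3n H's, followed by n-1 L's, where the shown terms are n = 2, 3, 4, 5.
At n = 7 the blocks have lengths 14, 21, 6.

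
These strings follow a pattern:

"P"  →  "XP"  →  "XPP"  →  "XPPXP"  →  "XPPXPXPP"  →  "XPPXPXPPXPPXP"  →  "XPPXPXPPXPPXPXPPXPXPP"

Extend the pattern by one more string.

XPPXPXPPXPPXPXPPXPXPPXPPXPXPPXPPXP

Each term (from the third on) is the previous term followed by the one before it: term 3 = XP·P = XPP.
Continuing: XPPXPXPPXPPXPXPPXPXPP · XPPXPXPPXPPXP gives term 8.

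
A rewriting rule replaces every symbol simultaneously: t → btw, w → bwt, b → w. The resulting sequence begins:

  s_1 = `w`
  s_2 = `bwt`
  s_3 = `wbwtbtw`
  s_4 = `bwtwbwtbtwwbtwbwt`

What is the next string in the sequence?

Rewriting the 17 symbols of bwtwbwtbtwwbtwbwt one by one yields w bwt btw bwt w bwt btw w btw bwt bwt w btw bwt w bwt btw; concatenated:

wbwtbtwbwtwbwtbtwwbtwbwtbwtwbtwbwtwbwtbtw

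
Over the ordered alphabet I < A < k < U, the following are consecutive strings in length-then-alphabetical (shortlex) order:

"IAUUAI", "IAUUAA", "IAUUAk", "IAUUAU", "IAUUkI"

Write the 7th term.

Advancing 2 positions from IAUUkI through IAUUkI → IAUUkA reaches term 7.

IAUUkk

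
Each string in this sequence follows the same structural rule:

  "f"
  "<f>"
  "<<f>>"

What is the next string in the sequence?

<<<f>>>

Every step adds < to the front and > to the end of the previous string.
So the next term is <·<<f>>·>.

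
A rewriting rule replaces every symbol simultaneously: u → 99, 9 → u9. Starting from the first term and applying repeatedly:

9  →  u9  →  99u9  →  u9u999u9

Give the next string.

99u999u9u9u999u9

Apply φ to u9u999u9 symbol by symbol: u→99, 9→u9, u→99, 9→u9, 9→u9, 9→u9, u→99, 9→u9; joined: 99 u9 99 u9 u9 u9 99 u9.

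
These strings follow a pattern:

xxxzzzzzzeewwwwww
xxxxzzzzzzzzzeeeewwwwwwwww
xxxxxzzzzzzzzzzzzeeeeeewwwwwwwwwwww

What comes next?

Term n consists of n+2 x's, followed by 3n+3 z's, followed by 2n e's, followed by 3n+3 w's (n = 1, 2, …).
At n = 4 the blocks have lengths 6, 15, 8, 15.

xxxxxxzzzzzzzzzzzzzzzeeeeeeeewwwwwwwwwwwwwww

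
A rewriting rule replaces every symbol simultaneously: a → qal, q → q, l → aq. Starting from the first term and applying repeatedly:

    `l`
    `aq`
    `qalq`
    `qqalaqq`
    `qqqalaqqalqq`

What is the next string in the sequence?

qqqqalaqqalqqqalaqqq

Expanding qqqalaqqalqq: q→q, q→q, q→q, a→qal, l→aq, a→qal, q→q, q→q, a→qal, l→aq, q→q, q→q. Concatenated: q q q qal aq qal q q qal aq q q.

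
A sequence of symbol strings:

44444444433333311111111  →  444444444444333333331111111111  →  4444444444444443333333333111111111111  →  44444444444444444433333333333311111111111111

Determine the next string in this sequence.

444444444444444444444333333333333331111111111111111

Reading off run lengths: 4 runs 9, 12, 15, 18; 3 runs 6, 8, 10, 12; 1 runs 8, 10, 12, 14 — each is linear in n, where the shown terms are n = 3, 4, 5, 6.
For the next term, n = 7, so the run lengths are 21, 14, 16.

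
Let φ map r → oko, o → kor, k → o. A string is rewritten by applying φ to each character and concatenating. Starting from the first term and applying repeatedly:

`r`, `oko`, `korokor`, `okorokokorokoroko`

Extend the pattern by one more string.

korokorokokorokorokorokokorokorokokorokor

φ(okorokokorokoroko) expands symbol-by-symbol to kor o kor oko kor o kor o kor oko kor o kor oko kor o kor; joining the 17 pieces gives the next term.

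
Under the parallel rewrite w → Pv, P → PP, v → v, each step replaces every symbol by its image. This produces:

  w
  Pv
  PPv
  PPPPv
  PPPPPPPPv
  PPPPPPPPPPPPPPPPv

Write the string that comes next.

Applying the rule to each of the 17 symbols of PPPPPPPPPPPPPPPPv gives the pieces PP PP PP PP PP PP PP PP PP PP PP PP PP PP PP PP v, which concatenate to the answer.

PPPPPPPPPPPPPPPPPPPPPPPPPPPPPPPPv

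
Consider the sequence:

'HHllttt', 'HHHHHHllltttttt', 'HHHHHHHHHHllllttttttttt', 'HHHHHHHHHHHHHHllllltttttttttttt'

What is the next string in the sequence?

Term n consists of 4n-2 H's, followed by n+1 l's, followed by 3n t's (n = 1, 2, …).
Setting n = 5 gives 18, 6, 15 characters in each block.

HHHHHHHHHHHHHHHHHHllllllttttttttttttttt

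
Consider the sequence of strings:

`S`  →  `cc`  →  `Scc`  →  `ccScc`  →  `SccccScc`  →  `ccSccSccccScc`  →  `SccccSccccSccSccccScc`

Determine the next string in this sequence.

ccSccSccccSccSccccSccccSccSccccScc

From term 3 onward, concatenate the second-to-last term with the last: S·cc = Scc, cc·Scc = ccScc, …
The next term joins ccSccSccccScc and SccccSccccSccSccccScc.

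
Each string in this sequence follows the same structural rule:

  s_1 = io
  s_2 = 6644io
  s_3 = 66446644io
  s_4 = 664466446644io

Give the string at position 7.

The strings grow by a fixed prefix 6644 each time.
From 664466446644io, 3 further steps: 664466446644io → 6644664466446644io → 66446644664466446644io → (answer).

664466446644664466446644io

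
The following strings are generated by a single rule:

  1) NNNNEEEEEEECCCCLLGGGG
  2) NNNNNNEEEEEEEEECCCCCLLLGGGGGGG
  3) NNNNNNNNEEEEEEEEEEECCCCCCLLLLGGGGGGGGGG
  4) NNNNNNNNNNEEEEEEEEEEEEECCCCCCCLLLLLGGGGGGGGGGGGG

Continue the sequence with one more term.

Each string has the form N^{2n} E^{2n+3} C^{n+2} L^{n} G^{3n-2}, where the shown terms are n = 2, 3, 4, 5.
At n = 6 the blocks have lengths 12, 15, 8, 6, 16.

NNNNNNNNNNNNEEEEEEEEEEEEEEECCCCCCCCLLLLLLGGGGGGGGGGGGGGGG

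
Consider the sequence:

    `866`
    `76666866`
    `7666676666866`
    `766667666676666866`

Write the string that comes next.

Every step adds 76666 at the front: s(k+1) = 76666·s(k).
Applying this once more to 766667666676666866:

76666766667666676666866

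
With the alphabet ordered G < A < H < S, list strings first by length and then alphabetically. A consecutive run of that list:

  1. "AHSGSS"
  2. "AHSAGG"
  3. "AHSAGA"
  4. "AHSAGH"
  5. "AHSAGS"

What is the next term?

AHSAAG

Treat AHSAGS as a base-4 numeral over the given alphabet and add one, carrying through any trailing S's.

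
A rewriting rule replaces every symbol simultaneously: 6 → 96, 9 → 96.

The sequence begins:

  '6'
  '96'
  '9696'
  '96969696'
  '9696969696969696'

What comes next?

96969696969696969696969696969696

Replace each of the 16 characters of 9696969696969696 in place — 96 96 96 96 96 96 96 96 96 96 96 96 96 96 96 96 — and concatenate.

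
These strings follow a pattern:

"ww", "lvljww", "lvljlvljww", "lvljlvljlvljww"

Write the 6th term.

The strings grow by a fixed prefix lvlj each time.
From lvljlvljlvljww, 2 further steps: lvljlvljlvljww → lvljlvljlvljlvljww → (answer).

lvljlvljlvljlvljlvljww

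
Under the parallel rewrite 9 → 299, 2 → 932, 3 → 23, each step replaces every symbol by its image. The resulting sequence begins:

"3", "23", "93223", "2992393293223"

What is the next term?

93229929993223299239322992393293223

Applying the rule to each of the 13 symbols of 2992393293223 gives the pieces 932 299 299 932 23 299 23 932 299 23 932 932 23, which concatenate to the answer.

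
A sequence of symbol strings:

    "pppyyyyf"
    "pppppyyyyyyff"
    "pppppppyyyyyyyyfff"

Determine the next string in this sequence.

Each string has the form p^{2n-1} y^{2n} f^{n-1}, where the shown terms are n = 2, 3, 4.
For the next term, n = 5, so the run lengths are 9, 10, 4.

pppppppppyyyyyyyyyyffff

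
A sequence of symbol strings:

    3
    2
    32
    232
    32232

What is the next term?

Each term (from the third on) is the two preceding terms concatenated in order: term 3 = 3·2 = 32.
The next term joins 232 and 32232.

23232232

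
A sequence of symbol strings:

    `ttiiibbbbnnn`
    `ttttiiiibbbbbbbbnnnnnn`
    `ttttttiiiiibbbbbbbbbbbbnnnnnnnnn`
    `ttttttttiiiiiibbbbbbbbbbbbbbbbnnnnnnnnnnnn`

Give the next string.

ttttttttttiiiiiiibbbbbbbbbbbbbbbbbbbbnnnnnnnnnnnnnnn

Reading off run lengths: t runs 2, 4, 6, 8; i runs 3, 4, 5, 6; b runs 4, 8, 12, 16; n runs 3, 6, 9, 12 — each is linear in n (n = 1, 2, …).
At n = 5 the blocks have lengths 10, 7, 20, 15.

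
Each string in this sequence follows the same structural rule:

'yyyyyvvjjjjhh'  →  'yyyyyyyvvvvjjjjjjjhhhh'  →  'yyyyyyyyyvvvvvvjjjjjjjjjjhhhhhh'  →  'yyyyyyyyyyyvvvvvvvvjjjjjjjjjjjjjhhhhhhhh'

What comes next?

Reading off run lengths: y runs 5, 7, 9, 11; v runs 2, 4, 6, 8; j runs 4, 7, 10, 13; h runs 2, 4, 6, 8 — each is linear in n (n = 1, 2, …).
Setting n = 5 gives 13, 10, 16, 10 characters in each block.

yyyyyyyyyyyyyvvvvvvvvvvjjjjjjjjjjjjjjjjhhhhhhhhhh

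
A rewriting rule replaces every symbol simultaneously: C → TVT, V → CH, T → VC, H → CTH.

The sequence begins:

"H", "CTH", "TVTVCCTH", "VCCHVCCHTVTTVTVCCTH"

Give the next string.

Applying the rule to each of the 19 symbols of VCCHVCCHTVTTVTVCCTH gives the pieces CH TVT TVT CTH CH TVT TVT CTH VC CH VC VC CH VC CH TVT TVT VC CTH, which concatenate to the answer.

CHTVTTVTCTHCHTVTTVTCTHVCCHVCVCCHVCCHTVTTVTVCCTH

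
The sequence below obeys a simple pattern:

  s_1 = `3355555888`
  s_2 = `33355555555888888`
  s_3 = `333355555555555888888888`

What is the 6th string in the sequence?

333333355555555555555555555888888888888888888

Each string has the form 3^{n+1} 5^{3n+2} 8^{3n} (n = 1, 2, …).
For term 6, n = 6, so the run lengths are 7, 20, 18.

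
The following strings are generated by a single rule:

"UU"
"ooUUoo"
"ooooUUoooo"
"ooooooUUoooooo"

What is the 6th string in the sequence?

s(k+1) = oo·s(k)·oo, so each term gains oo as a prefix and oo as a suffix.
From ooooooUUoooooo, 2 further steps: ooooooUUoooooo → ooooooooUUoooooooo → (answer).

ooooooooooUUoooooooooo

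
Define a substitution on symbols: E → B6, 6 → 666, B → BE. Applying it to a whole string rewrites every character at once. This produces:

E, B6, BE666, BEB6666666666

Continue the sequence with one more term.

Applying the rule to each of the 13 symbols of BEB6666666666 gives the pieces BE B6 BE 666 666 666 666 666 666 666 666 666 666, which concatenate to the answer.

BEB6BE666666666666666666666666666666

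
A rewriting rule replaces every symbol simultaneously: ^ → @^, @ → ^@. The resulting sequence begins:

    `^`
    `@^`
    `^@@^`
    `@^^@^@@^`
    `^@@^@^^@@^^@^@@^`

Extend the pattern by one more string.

@^^@^@@^^@@^@^^@^@@^@^^@@^^@^@@^

Replace each of the 16 characters of ^@@^@^^@@^^@^@@^ in place — @^ ^@ ^@ @^ ^@ @^ @^ ^@ ^@ @^ @^ ^@ @^ ^@ ^@ @^ — and concatenate.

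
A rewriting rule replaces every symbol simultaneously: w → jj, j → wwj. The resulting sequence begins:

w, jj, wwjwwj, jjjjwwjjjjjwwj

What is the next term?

Applying the rule to each of the 14 symbols of jjjjwwjjjjjwwj gives the pieces wwj wwj wwj wwj jj jj wwj wwj wwj wwj wwj jj jj wwj, which concatenate to the answer.

wwjwwjwwjwwjjjjjwwjwwjwwjwwjwwjjjjjwwj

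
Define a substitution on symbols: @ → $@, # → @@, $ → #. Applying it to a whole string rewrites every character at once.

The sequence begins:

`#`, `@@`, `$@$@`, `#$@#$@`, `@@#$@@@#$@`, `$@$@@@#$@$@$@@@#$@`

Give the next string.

Rewriting the 18 symbols of $@$@@@#$@$@$@@@#$@ one by one yields # $@ # $@ $@ $@ @@ # $@ # $@ # $@ $@ $@ @@ # $@; concatenated:

#$@#$@$@$@@@#$@#$@#$@$@$@@@#$@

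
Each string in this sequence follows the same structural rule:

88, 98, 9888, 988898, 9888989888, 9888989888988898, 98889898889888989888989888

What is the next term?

988898988898889898889898889888989888988898

This is a Fibonacci-style word recurrence s(k) = s(k−1)·s(k−2): e.g. 98·88 = 9888.
So term 8 is 98889898889888989888989888·9888989888988898.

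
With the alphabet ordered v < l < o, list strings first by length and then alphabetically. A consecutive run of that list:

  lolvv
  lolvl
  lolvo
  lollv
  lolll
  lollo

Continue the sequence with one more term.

Treat lollo as a base-3 numeral over the given alphabet and add one, carrying through any trailing o's.

lolov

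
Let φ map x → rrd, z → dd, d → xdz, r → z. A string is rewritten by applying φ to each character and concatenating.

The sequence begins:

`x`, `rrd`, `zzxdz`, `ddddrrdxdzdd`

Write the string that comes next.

xdzxdzxdzxdzzzxdzrrdxdzddxdzxdz

Expanding ddddrrdxdzdd: d→xdz, d→xdz, d→xdz, d→xdz, r→z, r→z, d→xdz, x→rrd, d→xdz, z→dd, d→xdz, d→xdz. Concatenated: xdz xdz xdz xdz z z xdz rrd xdz dd xdz xdz.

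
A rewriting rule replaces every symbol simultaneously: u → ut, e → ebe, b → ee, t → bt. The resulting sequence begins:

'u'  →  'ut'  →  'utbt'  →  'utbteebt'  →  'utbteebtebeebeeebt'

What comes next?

Rewriting the 18 symbols of utbteebtebeebeeebt one by one yields ut bt ee bt ebe ebe ee bt ebe ee ebe ebe ee ebe ebe ebe ee bt; concatenated:

utbteebtebeebeeebtebeeeebeebeeeebeebeebeeebt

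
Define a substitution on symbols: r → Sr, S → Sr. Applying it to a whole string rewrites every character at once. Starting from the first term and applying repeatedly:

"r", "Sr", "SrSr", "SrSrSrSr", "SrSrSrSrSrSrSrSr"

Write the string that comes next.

Applying the rule to each of the 16 symbols of SrSrSrSrSrSrSrSr gives the pieces Sr Sr Sr Sr Sr Sr Sr Sr Sr Sr Sr Sr Sr Sr Sr Sr, which concatenate to the answer.

SrSrSrSrSrSrSrSrSrSrSrSrSrSrSrSr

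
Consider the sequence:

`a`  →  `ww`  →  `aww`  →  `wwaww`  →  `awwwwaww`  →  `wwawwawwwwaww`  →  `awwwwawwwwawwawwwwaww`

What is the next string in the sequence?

Each term (from the third on) is the two preceding terms concatenated in order: term 3 = a·ww = aww.
The next term joins wwawwawwwwaww and awwwwawwwwawwawwwwaww.

wwawwawwwwawwawwwwawwwwawwawwwwaww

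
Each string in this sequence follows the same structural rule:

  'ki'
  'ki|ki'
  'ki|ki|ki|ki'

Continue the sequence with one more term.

ki|ki|ki|ki|ki|ki|ki|ki

s(k+1) = s(k)·|·s(k) — each term doubles the last with '|' between the halves.
So the next term is two copies of ki|ki|ki|ki with '|' between the halves.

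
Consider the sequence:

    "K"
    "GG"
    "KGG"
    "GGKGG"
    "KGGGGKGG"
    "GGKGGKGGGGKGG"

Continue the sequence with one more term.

KGGGGKGGGGKGGKGGGGKGG

Each term (from the third on) is the two preceding terms concatenated in order: term 3 = K·GG = KGG.
Continuing: KGGGGKGG · GGKGGKGGGGKGG gives term 7.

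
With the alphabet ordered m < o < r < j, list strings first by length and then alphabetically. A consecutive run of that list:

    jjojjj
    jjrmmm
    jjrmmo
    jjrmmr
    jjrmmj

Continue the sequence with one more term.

The successor of jjrmmj increments the rightmost position that isn't already j and resets every position after it to m.

jjrmom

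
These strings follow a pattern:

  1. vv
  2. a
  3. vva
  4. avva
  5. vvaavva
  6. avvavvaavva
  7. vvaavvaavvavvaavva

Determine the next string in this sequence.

avvavvaavvavvaavvaavvavvaavva

Each term (from the third on) is the two preceding terms concatenated in order: term 3 = vv·a = vva.
The next term joins avvavvaavva and vvaavvaavvavvaavva.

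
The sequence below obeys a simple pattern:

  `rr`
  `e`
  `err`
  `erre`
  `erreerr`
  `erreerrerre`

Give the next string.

From term 3 onward, concatenate the last term with the second-to-last: e·rr = err, err·e = erre, …
So term 7 is erreerrerre·erreerr.

erreerrerreerreerr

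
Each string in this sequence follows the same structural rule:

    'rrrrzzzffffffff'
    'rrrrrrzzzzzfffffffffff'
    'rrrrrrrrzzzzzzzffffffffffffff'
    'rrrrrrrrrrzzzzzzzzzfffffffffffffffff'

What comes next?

rrrrrrrrrrrrzzzzzzzzzzzffffffffffffffffffff

Reading off run lengths: r runs 4, 6, 8, 10; z runs 3, 5, 7, 9; f runs 8, 11, 14, 17 — each is linear in n, where the shown terms are n = 2, 3, 4, 5.
Setting n = 6 gives 12, 11, 20 characters in each block.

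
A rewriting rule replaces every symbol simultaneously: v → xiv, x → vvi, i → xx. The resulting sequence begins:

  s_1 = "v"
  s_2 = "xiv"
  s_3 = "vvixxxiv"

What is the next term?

xivxivxxvvivvivvixxxiv

Rewriting each symbol of vvixxxiv: v→xiv, v→xiv, i→xx, x→vvi, x→vvi, x→vvi, i→xx, v→xiv, which concatenates to xiv xiv xx vvi vvi vvi xx xiv.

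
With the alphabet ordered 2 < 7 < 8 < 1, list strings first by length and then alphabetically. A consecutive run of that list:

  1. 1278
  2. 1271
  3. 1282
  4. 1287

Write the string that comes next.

1288

Treat 1287 as a base-4 numeral over the given alphabet and add one, carrying through any trailing 1's.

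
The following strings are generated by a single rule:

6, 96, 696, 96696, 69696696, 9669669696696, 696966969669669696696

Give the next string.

This is a Fibonacci-style word recurrence s(k) = s(k−2)·s(k−1): e.g. 6·96 = 696.
The next term joins 9669669696696 and 696966969669669696696.

9669669696696696966969669669696696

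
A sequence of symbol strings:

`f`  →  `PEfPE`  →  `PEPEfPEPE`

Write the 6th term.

PEPEPEPEPEfPEPEPEPEPE

s(k+1) = PE·s(k)·PE, so each term gains PE as a prefix and PE as a suffix.
From PEPEfPEPE, 3 further steps: PEPEfPEPE → PEPEPEfPEPEPE → PEPEPEPEfPEPEPEPE → (answer).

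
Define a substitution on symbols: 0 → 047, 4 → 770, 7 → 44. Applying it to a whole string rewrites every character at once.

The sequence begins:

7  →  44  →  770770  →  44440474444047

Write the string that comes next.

Applying the rule to each of the 14 symbols of 44440474444047 gives the pieces 770 770 770 770 047 770 44 770 770 770 770 047 770 44, which concatenate to the answer.

7707707707700477704477077077077004777044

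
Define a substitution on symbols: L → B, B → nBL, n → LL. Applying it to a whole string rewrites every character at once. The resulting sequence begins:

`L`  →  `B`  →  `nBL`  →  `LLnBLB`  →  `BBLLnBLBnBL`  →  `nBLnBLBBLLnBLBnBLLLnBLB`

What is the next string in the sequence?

LLnBLBLLnBLBnBLnBLBBLLnBLBnBLLLnBLBBBLLnBLBnBL

φ(nBLnBLBBLLnBLBnBLLLnBLB) expands symbol-by-symbol to LL nBL B LL nBL B nBL nBL B B LL nBL B nBL LL nBL B B B LL nBL B nBL; joining the 23 pieces gives the next term.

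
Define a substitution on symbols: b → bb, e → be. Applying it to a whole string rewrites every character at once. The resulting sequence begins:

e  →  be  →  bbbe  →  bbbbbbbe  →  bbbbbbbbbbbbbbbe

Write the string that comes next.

bbbbbbbbbbbbbbbbbbbbbbbbbbbbbbbe

Replace each of the 16 characters of bbbbbbbbbbbbbbbe in place — bb bb bb bb bb bb bb bb bb bb bb bb bb bb bb be — and concatenate.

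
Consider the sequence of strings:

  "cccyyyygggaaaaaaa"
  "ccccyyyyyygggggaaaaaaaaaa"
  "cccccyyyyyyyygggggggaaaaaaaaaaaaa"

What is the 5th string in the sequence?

Each string has the form c^{n+1} y^{2n} g^{2n-1} a^{3n+1}, where the shown terms are n = 2, 3, 4.
Setting n = 6 gives 7, 12, 11, 19 characters in each block.

cccccccyyyyyyyyyyyygggggggggggaaaaaaaaaaaaaaaaaaa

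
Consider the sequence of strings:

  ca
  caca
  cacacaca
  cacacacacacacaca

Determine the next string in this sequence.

cacacacacacacacacacacacacacacaca

s(k+1) = s(k)·s(k) — each term doubles the last.
So the next term is two copies of cacacacacacacaca.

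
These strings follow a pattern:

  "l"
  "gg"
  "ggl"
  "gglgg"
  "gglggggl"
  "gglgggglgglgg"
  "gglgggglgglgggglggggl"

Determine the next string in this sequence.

gglgggglgglgggglgggglgglgggglgglgg

Each term (from the third on) is the previous term followed by the one before it: term 3 = gg·l = ggl.
The next term joins gglgggglgglgggglggggl and gglgggglgglgg.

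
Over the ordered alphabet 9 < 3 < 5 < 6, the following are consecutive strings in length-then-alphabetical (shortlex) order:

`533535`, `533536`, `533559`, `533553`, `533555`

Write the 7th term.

533569

Continuing the enumeration 2 steps past 533555: 533555 → 533556 → (answer).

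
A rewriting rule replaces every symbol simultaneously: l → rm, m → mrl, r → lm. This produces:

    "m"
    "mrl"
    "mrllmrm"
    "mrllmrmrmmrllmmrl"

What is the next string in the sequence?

Rewriting the 17 symbols of mrllmrmrmmrllmmrl one by one yields mrl lm rm rm mrl lm mrl lm mrl mrl lm rm rm mrl mrl lm rm; concatenated:

mrllmrmrmmrllmmrllmmrlmrllmrmrmmrlmrllmrm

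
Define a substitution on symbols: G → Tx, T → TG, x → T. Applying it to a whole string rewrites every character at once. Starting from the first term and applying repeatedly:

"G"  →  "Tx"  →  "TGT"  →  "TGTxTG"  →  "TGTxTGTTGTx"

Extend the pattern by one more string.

Expanding TGTxTGTTGTx: T→TG, G→Tx, T→TG, x→T, T→TG, G→Tx, T→TG, T→TG, G→Tx, T→TG, x→T. Concatenated: TG Tx TG T TG Tx TG TG Tx TG T.

TGTxTGTTGTxTGTGTxTGT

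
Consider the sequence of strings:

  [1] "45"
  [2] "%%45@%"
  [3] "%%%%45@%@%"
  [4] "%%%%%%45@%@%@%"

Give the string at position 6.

%%%%%%%%%%45@%@%@%@%@%

Each term wraps the previous one in %% on the left and @% on the right.
From %%%%%%45@%@%@%, 2 further steps: %%%%%%45@%@%@% → %%%%%%%%45@%@%@%@% → (answer).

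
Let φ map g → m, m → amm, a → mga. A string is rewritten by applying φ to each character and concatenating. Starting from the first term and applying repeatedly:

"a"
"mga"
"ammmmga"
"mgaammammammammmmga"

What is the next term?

ammmmgamgaammammmgaammammmgaammammmgaammammammammmmga

Applying the rule to each of the 19 symbols of mgaammammammammmmga gives the pieces amm m mga mga amm amm mga amm amm mga amm amm mga amm amm amm amm m mga, which concatenate to the answer.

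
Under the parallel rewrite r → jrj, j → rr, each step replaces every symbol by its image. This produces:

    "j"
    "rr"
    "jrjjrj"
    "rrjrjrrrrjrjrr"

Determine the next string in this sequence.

Rewriting the 14 symbols of rrjrjrrrrjrjrr one by one yields jrj jrj rr jrj rr jrj jrj jrj jrj rr jrj rr jrj jrj; concatenated:

jrjjrjrrjrjrrjrjjrjjrjjrjrrjrjrrjrjjrj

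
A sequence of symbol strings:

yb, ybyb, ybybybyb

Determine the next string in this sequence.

ybybybybybybybyb

Each string is two copies of the previous one concatenated.
So the next term is two copies of ybybybyb.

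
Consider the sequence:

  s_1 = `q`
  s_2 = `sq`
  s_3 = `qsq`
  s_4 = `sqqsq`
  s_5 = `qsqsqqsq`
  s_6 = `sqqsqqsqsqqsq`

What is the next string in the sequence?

qsqsqqsqsqqsqqsqsqqsq

From term 3 onward, concatenate the second-to-last term with the last: q·sq = qsq, sq·qsq = sqqsq, …
So term 7 is qsqsqqsq·sqqsqqsqsqqsq.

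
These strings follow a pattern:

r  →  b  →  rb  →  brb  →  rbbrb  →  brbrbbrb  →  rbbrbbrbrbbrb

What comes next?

brbrbbrbrbbrbbrbrbbrb

Each term (from the third on) is the two preceding terms concatenated in order: term 3 = r·b = rb.
So term 8 is brbrbbrb·rbbrbbrbrbbrb.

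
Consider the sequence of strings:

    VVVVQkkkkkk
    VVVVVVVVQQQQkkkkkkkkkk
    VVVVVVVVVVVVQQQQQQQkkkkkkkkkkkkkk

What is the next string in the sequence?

VVVVVVVVVVVVVVVVQQQQQQQQQQkkkkkkkkkkkkkkkkkk

Term n consists of 4n V's, followed by 3n-2 Q's, followed by 4n+2 k's (n = 1, 2, …).
Setting n = 4 gives 16, 10, 18 characters in each block.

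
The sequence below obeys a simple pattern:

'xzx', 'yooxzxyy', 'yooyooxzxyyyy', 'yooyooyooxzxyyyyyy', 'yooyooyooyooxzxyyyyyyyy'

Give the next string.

yooyooyooyooyooxzxyyyyyyyyyy

s(k+1) = yoo·s(k)·yy, so each term gains yoo as a prefix and yy as a suffix.
One more step from yooyooyooyooxzxyyyyyyyy gives the answer.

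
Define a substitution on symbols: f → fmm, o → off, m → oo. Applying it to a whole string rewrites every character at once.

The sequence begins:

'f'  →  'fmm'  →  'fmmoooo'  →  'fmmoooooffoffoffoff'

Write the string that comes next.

fmmoooooffoffoffoffofffmmfmmofffmmfmmofffmmfmmofffmmfmm

Applying the rule to each of the 19 symbols of fmmoooooffoffoffoff gives the pieces fmm oo oo off off off off off fmm fmm off fmm fmm off fmm fmm off fmm fmm, which concatenate to the answer.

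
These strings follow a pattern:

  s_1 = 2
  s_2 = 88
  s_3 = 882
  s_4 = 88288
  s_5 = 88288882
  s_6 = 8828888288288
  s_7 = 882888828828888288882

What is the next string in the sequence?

8828888288288882888828828888288288

From term 3 onward, concatenate the last term with the second-to-last: 88·2 = 882, 882·88 = 88288, …
Continuing: 882888828828888288882 · 8828888288288 gives term 8.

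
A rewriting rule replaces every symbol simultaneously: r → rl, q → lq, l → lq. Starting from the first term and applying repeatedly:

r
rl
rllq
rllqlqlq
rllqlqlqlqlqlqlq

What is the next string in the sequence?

Replace each of the 16 characters of rllqlqlqlqlqlqlq in place — rl lq lq lq lq lq lq lq lq lq lq lq lq lq lq lq — and concatenate.

rllqlqlqlqlqlqlqlqlqlqlqlqlqlqlq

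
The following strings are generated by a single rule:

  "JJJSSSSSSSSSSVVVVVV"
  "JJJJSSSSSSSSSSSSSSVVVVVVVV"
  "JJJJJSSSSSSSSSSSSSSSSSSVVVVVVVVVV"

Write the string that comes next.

The n-th term is n+1 J's then 4n+2 S's then 2n+2 V's, where the shown terms are n = 2, 3, 4.
At n = 5 the blocks have lengths 6, 22, 12.

JJJJJJSSSSSSSSSSSSSSSSSSSSSSVVVVVVVVVVVV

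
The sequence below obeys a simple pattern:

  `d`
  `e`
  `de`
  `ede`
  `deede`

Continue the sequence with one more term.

ededeede

From term 3 onward, concatenate the second-to-last term with the last: d·e = de, e·de = ede, …
So term 6 is ede·deede.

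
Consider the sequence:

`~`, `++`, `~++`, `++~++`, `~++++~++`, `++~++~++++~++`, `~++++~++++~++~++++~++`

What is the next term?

++~++~++++~++~++++~++++~++~++++~++

This is a Fibonacci-style word recurrence s(k) = s(k−2)·s(k−1): e.g. ~·++ = ~++.
The next term joins ++~++~++++~++ and ~++++~++++~++~++++~++.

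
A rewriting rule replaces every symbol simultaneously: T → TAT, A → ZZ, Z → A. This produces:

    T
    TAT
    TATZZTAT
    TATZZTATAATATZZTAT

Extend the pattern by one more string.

TATZZTATAATATZZTATZZZZTATZZTATAATATZZTAT

Applying the rule to each of the 18 symbols of TATZZTATAATATZZTAT gives the pieces TAT ZZ TAT A A TAT ZZ TAT ZZ ZZ TAT ZZ TAT A A TAT ZZ TAT, which concatenate to the answer.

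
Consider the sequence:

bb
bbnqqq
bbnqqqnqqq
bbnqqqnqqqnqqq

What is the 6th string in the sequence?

The strings grow by a fixed suffix nqqq each time.
From bbnqqqnqqqnqqq, 2 further steps: bbnqqqnqqqnqqq → bbnqqqnqqqnqqqnqqq → (answer).

bbnqqqnqqqnqqqnqqqnqqq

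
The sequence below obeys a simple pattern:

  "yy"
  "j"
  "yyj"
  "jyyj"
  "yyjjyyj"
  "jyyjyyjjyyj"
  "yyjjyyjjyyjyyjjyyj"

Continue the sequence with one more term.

jyyjyyjjyyjyyjjyyjjyyjyyjjyyj

Each term (from the third on) is the two preceding terms concatenated in order: term 3 = yy·j = yyj.
So term 8 is jyyjyyjjyyj·yyjjyyjjyyjyyjjyyj.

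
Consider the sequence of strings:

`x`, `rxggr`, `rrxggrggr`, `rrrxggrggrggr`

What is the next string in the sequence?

s(k+1) = r·s(k)·ggr, so each term gains r as a prefix and ggr as a suffix.
Applying this once more to rrrxggrggrggr:

rrrrxggrggrggrggr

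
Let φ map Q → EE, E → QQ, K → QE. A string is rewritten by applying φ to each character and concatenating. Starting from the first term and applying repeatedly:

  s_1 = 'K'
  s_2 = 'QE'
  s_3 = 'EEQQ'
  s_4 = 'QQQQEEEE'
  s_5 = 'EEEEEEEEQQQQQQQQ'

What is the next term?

Applying the rule to each of the 16 symbols of EEEEEEEEQQQQQQQQ gives the pieces QQ QQ QQ QQ QQ QQ QQ QQ EE EE EE EE EE EE EE EE, which concatenate to the answer.

QQQQQQQQQQQQQQQQEEEEEEEEEEEEEEEE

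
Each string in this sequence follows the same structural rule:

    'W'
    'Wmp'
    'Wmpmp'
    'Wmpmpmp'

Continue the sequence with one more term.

Every step adds mp to the end: s(k+1) = s(k)·mp.
So the next term is Wmpmpmp·mp.

Wmpmpmpmp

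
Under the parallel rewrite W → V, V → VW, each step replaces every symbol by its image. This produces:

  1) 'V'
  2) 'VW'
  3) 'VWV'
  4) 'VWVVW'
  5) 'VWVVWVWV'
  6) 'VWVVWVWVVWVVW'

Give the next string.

VWVVWVWVVWVVWVWVVWVWV

φ(VWVVWVWVVWVVW) expands symbol-by-symbol to VW V VW VW V VW V VW VW V VW VW V; joining the 13 pieces gives the next term.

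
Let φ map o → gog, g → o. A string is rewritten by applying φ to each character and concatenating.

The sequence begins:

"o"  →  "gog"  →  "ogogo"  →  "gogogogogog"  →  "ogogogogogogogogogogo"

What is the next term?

Rewriting the 21 symbols of ogogogogogogogogogogo one by one yields gog o gog o gog o gog o gog o gog o gog o gog o gog o gog o gog; concatenated:

gogogogogogogogogogogogogogogogogogogogogog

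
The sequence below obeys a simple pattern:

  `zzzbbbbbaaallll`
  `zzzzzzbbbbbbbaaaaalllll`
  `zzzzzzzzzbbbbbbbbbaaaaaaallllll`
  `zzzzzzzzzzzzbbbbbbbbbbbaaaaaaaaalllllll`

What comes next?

Reading off run lengths: z runs 3, 6, 9, 12; b runs 5, 7, 9, 11; a runs 3, 5, 7, 9; l runs 4, 5, 6, 7 — each is linear in n (n = 1, 2, …).
At n = 5 the blocks have lengths 15, 13, 11, 8.

zzzzzzzzzzzzzzzbbbbbbbbbbbbbaaaaaaaaaaallllllll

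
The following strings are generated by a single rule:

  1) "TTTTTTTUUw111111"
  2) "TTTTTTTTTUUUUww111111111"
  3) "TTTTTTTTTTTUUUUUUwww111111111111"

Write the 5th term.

TTTTTTTTTTTTTTTUUUUUUUUUUwwwww111111111111111111

Reading off run lengths: T runs 7, 9, 11; U runs 2, 4, 6; w runs 1, 2, 3; 1 runs 6, 9, 12 — each is linear in n, where the shown terms are n = 2, 3, 4.
At n = 6 the blocks have lengths 15, 10, 5, 18.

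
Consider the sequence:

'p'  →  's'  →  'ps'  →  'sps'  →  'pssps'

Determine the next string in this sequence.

spspssps

From term 3 onward, concatenate the second-to-last term with the last: p·s = ps, s·ps = sps, …
The next term joins sps and pssps.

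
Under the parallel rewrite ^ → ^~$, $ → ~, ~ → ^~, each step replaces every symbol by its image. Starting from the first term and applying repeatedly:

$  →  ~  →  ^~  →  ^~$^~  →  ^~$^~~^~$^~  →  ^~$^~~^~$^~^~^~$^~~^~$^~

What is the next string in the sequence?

Replace each of the 24 characters of ^~$^~~^~$^~^~^~$^~~^~$^~ in place — ^~$ ^~ ~ ^~$ ^~ ^~ ^~$ ^~ ~ ^~$ ^~ ^~$ ^~ ^~$ ^~ ~ ^~$ ^~ ^~ ^~$ ^~ ~ ^~$ ^~ — and concatenate.

^~$^~~^~$^~^~^~$^~~^~$^~^~$^~^~$^~~^~$^~^~^~$^~~^~$^~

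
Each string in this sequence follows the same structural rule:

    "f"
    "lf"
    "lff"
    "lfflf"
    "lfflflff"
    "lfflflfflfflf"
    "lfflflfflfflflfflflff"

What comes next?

lfflflfflfflflfflflfflfflflfflfflf

This is a Fibonacci-style word recurrence s(k) = s(k−1)·s(k−2): e.g. lf·f = lff.
So term 8 is lfflflfflfflflfflflff·lfflflfflfflf.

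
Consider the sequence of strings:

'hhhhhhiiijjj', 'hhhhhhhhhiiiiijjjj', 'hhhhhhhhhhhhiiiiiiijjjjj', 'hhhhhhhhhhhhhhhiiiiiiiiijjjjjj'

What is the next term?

Term n consists of 3n h's, followed by 2n-1 i's, followed by n+1 j's, where the shown terms are n = 2, 3, 4, 5.
For the next term, n = 6, so the run lengths are 18, 11, 7.

hhhhhhhhhhhhhhhhhhiiiiiiiiiiijjjjjjj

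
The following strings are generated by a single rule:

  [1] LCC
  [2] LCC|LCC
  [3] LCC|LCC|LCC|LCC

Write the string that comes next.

LCC|LCC|LCC|LCC|LCC|LCC|LCC|LCC

Each string is two copies of the previous one joined by '|'.
One more doubling of LCC|LCC|LCC|LCC gives the answer.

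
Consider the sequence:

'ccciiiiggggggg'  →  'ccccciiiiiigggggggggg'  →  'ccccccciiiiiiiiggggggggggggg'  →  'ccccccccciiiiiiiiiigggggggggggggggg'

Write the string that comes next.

Each string has the form c^{2n-1} i^{2n} g^{3n+1}, where the shown terms are n = 2, 3, 4, 5.
For the next term, n = 6, so the run lengths are 11, 12, 19.

ccccccccccciiiiiiiiiiiiggggggggggggggggggg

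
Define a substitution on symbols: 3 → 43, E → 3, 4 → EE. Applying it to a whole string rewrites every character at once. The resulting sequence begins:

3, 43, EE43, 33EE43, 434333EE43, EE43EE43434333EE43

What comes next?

33EE4333EE43EE43EE43434333EE43

Applying the rule to each of the 18 symbols of EE43EE43434333EE43 gives the pieces 3 3 EE 43 3 3 EE 43 EE 43 EE 43 43 43 3 3 EE 43, which concatenate to the answer.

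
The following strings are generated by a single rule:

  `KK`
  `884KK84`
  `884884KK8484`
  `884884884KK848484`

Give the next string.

Every step adds 884 to the front and 84 to the end of the previous string.
Applying this once more to 884884884KK848484:

884884884884KK84848484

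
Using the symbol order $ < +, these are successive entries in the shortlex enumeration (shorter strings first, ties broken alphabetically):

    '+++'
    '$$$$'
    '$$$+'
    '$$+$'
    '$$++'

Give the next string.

$+$$

Treat $$++ as a base-2 numeral over the given alphabet and add one, carrying through any trailing +'s.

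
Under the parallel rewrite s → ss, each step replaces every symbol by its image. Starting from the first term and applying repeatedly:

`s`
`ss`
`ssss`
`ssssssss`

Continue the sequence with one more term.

ssssssssssssssss

Rewriting each symbol of ssssssss: s→ss, s→ss, s→ss, s→ss, s→ss, s→ss, s→ss, s→ss, which concatenates to ss ss ss ss ss ss ss ss.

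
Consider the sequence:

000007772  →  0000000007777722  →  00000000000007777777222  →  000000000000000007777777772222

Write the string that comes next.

Term n consists of 4n+1 0's, followed by 2n+1 7's, followed by n 2's (n = 1, 2, …).
Setting n = 5 gives 21, 11, 5 characters in each block.

0000000000000000000007777777777722222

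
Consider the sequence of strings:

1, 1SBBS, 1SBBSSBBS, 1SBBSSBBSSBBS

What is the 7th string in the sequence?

1SBBSSBBSSBBSSBBSSBBSSBBS

Each term is the previous one with SBBS appended.
From 1SBBSSBBSSBBS, 3 further steps: 1SBBSSBBSSBBS → 1SBBSSBBSSBBSSBBS → 1SBBSSBBSSBBSSBBSSBBS → (answer).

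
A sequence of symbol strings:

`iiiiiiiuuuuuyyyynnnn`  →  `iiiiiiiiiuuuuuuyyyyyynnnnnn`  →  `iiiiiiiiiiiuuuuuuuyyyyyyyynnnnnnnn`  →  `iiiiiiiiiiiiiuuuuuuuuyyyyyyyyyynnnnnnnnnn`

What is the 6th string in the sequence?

The n-th term is 2n+3 i's then n+3 u's then 2n y's then 2n n's, where the shown terms are n = 2, 3, 4, 5.
At n = 7 the blocks have lengths 17, 10, 14, 14.

iiiiiiiiiiiiiiiiiuuuuuuuuuuyyyyyyyyyyyyyynnnnnnnnnnnnnn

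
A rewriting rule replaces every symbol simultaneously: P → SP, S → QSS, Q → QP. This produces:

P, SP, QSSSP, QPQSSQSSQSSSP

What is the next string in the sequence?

Rewriting the 13 symbols of QPQSSQSSQSSSP one by one yields QP SP QP QSS QSS QP QSS QSS QP QSS QSS QSS SP; concatenated:

QPSPQPQSSQSSQPQSSQSSQPQSSQSSQSSSP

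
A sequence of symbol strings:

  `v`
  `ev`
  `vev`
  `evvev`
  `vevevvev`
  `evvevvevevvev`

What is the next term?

From term 3 onward, concatenate the second-to-last term with the last: v·ev = vev, ev·vev = evvev, …
So term 7 is vevevvev·evvevvevevvev.

vevevvevevvevvevevvev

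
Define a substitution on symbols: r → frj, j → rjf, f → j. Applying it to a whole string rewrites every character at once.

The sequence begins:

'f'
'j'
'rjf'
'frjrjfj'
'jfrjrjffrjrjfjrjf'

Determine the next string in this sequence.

rjfjfrjrjffrjrjfjjfrjrjffrjrjfjrjffrjrjfj

Applying the rule to each of the 17 symbols of jfrjrjffrjrjfjrjf gives the pieces rjf j frj rjf frj rjf j j frj rjf frj rjf j rjf frj rjf j, which concatenate to the answer.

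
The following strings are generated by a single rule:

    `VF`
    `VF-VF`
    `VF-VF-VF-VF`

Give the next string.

s(k+1) = s(k)·-·s(k) — each term doubles the last with '-' between the halves.
So the next term is two copies of VF-VF-VF-VF with '-' between the halves.

VF-VF-VF-VF-VF-VF-VF-VF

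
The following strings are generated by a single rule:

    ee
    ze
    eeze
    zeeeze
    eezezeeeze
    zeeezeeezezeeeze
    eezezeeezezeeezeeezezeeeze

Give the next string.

zeeezeeezezeeezeeezezeeezezeeezeeezezeeeze

This is a Fibonacci-style word recurrence s(k) = s(k−2)·s(k−1): e.g. ee·ze = eeze.
So term 8 is zeeezeeezezeeeze·eezezeeezezeeezeeezezeeeze.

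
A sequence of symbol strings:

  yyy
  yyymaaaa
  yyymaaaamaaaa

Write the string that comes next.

Each term is the previous one with maaaa appended.
Applying this once more to yyymaaaamaaaa:

yyymaaaamaaaamaaaa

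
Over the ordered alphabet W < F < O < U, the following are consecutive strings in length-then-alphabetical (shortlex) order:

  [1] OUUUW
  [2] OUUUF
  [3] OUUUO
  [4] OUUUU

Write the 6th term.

Stepping forward 2 times from OUUUU: OUUUU → UWWWW, then the target.

UWWWF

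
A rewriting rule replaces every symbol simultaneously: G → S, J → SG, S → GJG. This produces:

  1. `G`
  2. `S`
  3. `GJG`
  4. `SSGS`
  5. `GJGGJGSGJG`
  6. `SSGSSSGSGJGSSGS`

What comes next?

GJGGJGSGJGGJGGJGSGJGSSGSGJGGJGSGJG

φ(SSGSSSGSGJGSSGS) expands symbol-by-symbol to GJG GJG S GJG GJG GJG S GJG S SG S GJG GJG S GJG; joining the 15 pieces gives the next term.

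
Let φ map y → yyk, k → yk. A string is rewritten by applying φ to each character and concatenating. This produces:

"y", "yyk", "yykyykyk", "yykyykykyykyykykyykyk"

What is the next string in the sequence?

Rewriting the 21 symbols of yykyykykyykyykykyykyk one by one yields yyk yyk yk yyk yyk yk yyk yk yyk yyk yk yyk yyk yk yyk yk yyk yyk yk yyk yk; concatenated:

yykyykykyykyykykyykykyykyykykyykyykykyykykyykyykykyykyk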